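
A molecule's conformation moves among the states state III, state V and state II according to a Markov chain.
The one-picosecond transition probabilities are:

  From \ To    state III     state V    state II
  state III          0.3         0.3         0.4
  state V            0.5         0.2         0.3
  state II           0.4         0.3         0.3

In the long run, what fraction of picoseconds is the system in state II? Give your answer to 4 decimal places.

0.3388

Let the stationary distribution be π with π = πP and π_1 + π_2 + π_3 = 1.
π_1 = 0.3·π_1 + 0.5·π_2 + 0.4·π_3
π_2 = 0.3·π_1 + 0.2·π_2 + 0.3·π_3
Solving with the normalization constraint gives π = (0.3884, 0.2727, 0.3388).
So the stationary probability of state II is 0.3388.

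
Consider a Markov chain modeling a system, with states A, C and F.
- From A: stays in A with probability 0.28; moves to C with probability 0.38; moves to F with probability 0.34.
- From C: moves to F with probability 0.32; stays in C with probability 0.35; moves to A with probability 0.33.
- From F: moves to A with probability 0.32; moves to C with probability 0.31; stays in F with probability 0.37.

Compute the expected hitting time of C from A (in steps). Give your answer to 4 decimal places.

Let t(s) be the expected number of steps to first reach C from state s, with t(C) = 0. Conditioning on the first step:
t(A) = 1 + 0.28·t(A) + 0.34·t(F)
t(F) = 1 + 0.32·t(A) + 0.37·t(F)
Solving: t(A) = 2.8132, t(F) = 3.0162.
Expected steps from A to C: 2.8132.

2.8132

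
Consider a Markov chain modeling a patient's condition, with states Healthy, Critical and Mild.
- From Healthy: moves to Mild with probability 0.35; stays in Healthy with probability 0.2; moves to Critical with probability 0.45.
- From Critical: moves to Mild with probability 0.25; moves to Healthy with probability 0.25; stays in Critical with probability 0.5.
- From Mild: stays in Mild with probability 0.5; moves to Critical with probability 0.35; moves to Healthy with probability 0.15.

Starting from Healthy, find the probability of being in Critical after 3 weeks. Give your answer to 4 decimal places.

0.4361

Propagate the distribution vector 3 weeks from Healthy.
After 0 weeks: (1.0000, 0.0000, 0.0000)
After 1 week: (0.2000, 0.4500, 0.3500)
After 2 weeks: (0.2050, 0.4375, 0.3575)
After 3 weeks: (0.2040, 0.4361, 0.3599)
P(in Critical after 3 weeks) = 0.4361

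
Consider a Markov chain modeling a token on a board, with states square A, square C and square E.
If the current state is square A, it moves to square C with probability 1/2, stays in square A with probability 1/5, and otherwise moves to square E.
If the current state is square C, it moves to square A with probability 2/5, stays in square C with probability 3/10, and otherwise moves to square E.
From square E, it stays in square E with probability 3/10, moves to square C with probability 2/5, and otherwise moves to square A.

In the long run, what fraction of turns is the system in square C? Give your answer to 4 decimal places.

Let the stationary distribution be π with π = πP and π_1 + π_2 + π_3 = 1.
π_1 = 0.2·π_1 + 0.4·π_2 + 0.3·π_3
π_2 = 0.5·π_1 + 0.3·π_2 + 0.4·π_3
Solving with the normalization constraint gives π = (0.3083, 0.3917, 0.3000).
So the stationary probability of square C is 0.3917.

0.3917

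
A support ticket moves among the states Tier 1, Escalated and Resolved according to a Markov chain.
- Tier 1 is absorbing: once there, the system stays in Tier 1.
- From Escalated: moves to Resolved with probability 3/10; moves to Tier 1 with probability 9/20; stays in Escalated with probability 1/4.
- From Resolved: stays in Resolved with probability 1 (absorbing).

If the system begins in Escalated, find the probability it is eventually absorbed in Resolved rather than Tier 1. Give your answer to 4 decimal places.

Let h(s) be the probability of absorption at Resolved starting from transient state s. Then h(Resolved) = 1 and h(Tier 1) = 0. By first-step analysis:
h(Escalated) = 0.45·0 + 0.25·h(Escalated) + 0.3·1
Solving: h(Escalated) = 0.4000.
Starting from Escalated, the probability is 0.4000.

0.4000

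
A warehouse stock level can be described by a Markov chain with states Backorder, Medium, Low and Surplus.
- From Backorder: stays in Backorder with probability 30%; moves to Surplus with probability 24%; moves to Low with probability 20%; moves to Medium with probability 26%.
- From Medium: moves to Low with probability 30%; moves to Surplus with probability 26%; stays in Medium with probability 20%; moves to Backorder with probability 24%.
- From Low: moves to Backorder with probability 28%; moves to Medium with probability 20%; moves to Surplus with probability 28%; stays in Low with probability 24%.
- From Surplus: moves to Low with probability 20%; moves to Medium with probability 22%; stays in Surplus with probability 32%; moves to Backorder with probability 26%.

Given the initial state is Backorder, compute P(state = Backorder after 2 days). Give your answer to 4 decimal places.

0.2708

Propagate the distribution vector 2 days from Backorder.
After 0 days: (1.0000, 0.0000, 0.0000, 0.0000)
After 1 day: (0.3000, 0.2600, 0.2000, 0.2400)
After 2 days: (0.2708, 0.2228, 0.2340, 0.2724)
P(in Backorder after 2 days) = 0.2708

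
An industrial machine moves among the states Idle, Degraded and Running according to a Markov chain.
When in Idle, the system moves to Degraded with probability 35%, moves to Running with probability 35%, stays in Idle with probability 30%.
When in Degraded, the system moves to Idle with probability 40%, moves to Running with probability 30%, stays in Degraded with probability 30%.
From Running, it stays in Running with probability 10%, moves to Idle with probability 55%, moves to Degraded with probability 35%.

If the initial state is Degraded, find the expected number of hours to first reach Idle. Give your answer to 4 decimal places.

Let t(s) be the expected number of hours to first reach Idle from state s, with t(Idle) = 0. Conditioning on the first hour:
t(Degraded) = 1 + 0.3·t(Degraded) + 0.3·t(Running)
t(Running) = 1 + 0.35·t(Degraded) + 0.1·t(Running)
Solving: t(Degraded) = 2.2857, t(Running) = 2.0000.
Expected hours from Degraded to Idle: 2.2857.

2.2857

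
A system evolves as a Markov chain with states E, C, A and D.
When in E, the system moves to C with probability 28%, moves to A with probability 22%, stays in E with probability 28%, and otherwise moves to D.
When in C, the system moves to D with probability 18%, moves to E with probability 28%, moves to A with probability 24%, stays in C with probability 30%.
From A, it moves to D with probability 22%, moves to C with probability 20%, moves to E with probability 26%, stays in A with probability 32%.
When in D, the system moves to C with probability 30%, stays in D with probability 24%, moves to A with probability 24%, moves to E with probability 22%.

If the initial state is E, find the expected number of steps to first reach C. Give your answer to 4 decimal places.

3.7802

Let t(s) be the expected number of steps to first reach C from state s, with t(C) = 0. Conditioning on the first step:
t(E) = 1 + 0.28·t(E) + 0.22·t(A) + 0.22·t(D)
t(A) = 1 + 0.26·t(E) + 0.32·t(A) + 0.22·t(D)
t(D) = 1 + 0.22·t(E) + 0.24·t(A) + 0.24·t(D)
Solving: t(E) = 3.7802, t(A) = 4.1162, t(D) = 3.7099.
Expected steps from E to C: 3.7802.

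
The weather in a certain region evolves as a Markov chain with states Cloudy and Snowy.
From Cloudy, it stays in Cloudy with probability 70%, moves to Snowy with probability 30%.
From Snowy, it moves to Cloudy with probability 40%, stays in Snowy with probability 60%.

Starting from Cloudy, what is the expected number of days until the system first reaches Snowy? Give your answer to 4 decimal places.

3.3333

Let t(s) be the expected number of days to first reach Snowy from state s, with t(Snowy) = 0. Conditioning on the first day:
t(Cloudy) = 1 + 0.7·t(Cloudy)
Solving: t(Cloudy) = 3.3333.
Expected days from Cloudy to Snowy: 3.3333.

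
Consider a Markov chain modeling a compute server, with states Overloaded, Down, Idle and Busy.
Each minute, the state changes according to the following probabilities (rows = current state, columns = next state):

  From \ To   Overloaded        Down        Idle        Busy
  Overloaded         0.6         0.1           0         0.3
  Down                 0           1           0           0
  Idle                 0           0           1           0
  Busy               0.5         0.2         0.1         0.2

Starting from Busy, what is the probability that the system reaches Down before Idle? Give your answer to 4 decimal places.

Let h(s) be the probability of absorption at Down starting from transient state s. Then h(Down) = 1 and h(Idle) = 0. By first-step analysis:
h(Overloaded) = 0.6·h(Overloaded) + 0.1·1 + 0.3·h(Busy)
h(Busy) = 0.5·h(Overloaded) + 0.2·1 + 0.1·0 + 0.2·h(Busy)
Solving: h(Overloaded) = 0.8235, h(Busy) = 0.7647.
Starting from Busy, the probability is 0.7647.

0.7647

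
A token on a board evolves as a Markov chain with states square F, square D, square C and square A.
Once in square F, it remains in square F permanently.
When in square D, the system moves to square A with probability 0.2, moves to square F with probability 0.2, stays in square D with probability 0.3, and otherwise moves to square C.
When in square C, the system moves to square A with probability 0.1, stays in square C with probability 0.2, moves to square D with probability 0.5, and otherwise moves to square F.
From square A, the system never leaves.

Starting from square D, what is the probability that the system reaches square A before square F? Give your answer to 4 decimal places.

0.4634

Let h(s) be the probability of absorption at square A starting from transient state s. Then h(square A) = 1 and h(square F) = 0. By first-step analysis:
h(square D) = 0.2·0 + 0.3·h(square D) + 0.3·h(square C) + 0.2·1
h(square C) = 0.2·0 + 0.5·h(square D) + 0.2·h(square C) + 0.1·1
Solving: h(square D) = 0.4634, h(square C) = 0.4146.
Starting from square D, the probability is 0.4634.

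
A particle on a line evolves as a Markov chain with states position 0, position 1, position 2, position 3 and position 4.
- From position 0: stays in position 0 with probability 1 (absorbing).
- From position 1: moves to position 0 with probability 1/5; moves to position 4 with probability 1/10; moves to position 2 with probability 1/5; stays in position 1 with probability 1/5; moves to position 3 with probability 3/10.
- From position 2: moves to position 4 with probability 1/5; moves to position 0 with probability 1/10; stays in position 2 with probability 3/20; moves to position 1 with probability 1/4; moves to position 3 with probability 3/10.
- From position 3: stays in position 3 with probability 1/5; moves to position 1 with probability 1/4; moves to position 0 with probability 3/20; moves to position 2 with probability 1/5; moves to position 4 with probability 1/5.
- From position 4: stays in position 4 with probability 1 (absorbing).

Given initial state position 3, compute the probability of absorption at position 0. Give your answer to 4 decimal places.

0.4638

Let h(s) be the probability of absorption at position 0 starting from transient state s. Then h(position 0) = 1 and h(position 4) = 0. By first-step analysis:
h(position 1) = 0.2·1 + 0.2·h(position 1) + 0.2·h(position 2) + 0.3·h(position 3) + 0.1·0
h(position 2) = 0.1·1 + 0.25·h(position 1) + 0.15·h(position 2) + 0.3·h(position 3) + 0.2·0
h(position 3) = 0.15·1 + 0.25·h(position 1) + 0.2·h(position 2) + 0.2·h(position 3) + 0.2·0
Solving: h(position 1) = 0.5335, h(position 2) = 0.4382, h(position 3) = 0.4638.
Starting from position 3, the probability is 0.4638.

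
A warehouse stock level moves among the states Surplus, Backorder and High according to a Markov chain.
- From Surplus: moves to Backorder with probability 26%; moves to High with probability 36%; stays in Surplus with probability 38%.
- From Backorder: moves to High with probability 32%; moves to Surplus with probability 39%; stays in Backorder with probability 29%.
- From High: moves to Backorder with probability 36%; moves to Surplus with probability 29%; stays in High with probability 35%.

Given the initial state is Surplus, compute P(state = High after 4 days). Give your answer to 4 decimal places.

Propagate the distribution vector 4 days from Surplus.
After 0 days: (1.0000, 0.0000, 0.0000)
After 1 day: (0.3800, 0.2600, 0.3600)
After 2 days: (0.3502, 0.3038, 0.3460)
After 3 days: (0.3519, 0.3037, 0.3444)
After 4 days: (0.3520, 0.3036, 0.3444)
P(in High after 4 days) = 0.3444

0.3444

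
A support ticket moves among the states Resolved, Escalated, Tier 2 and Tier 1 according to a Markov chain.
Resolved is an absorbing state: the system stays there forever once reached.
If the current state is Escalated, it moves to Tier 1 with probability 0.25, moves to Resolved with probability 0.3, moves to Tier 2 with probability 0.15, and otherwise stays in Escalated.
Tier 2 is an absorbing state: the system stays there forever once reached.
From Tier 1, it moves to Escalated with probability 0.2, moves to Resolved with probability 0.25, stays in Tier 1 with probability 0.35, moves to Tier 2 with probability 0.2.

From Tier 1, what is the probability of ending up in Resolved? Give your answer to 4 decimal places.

Let h(s) be the probability of absorption at Resolved starting from transient state s. Then h(Resolved) = 1 and h(Tier 2) = 0. By first-step analysis:
h(Escalated) = 0.3·1 + 0.3·h(Escalated) + 0.15·0 + 0.25·h(Tier 1)
h(Tier 1) = 0.25·1 + 0.2·h(Escalated) + 0.2·0 + 0.35·h(Tier 1)
Solving: h(Escalated) = 0.6358, h(Tier 1) = 0.5802.
Starting from Tier 1, the probability is 0.5802.

0.5802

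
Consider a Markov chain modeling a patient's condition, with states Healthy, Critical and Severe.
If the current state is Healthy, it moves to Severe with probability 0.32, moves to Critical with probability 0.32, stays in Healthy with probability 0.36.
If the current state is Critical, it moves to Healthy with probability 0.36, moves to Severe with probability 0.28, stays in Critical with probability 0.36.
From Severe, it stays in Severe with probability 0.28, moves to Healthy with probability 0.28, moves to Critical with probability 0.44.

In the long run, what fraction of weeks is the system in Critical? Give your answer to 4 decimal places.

Let the stationary distribution be π with π = πP and π_1 + π_2 + π_3 = 1.
π_1 = 0.36·π_1 + 0.36·π_2 + 0.28·π_3
π_2 = 0.32·π_1 + 0.36·π_2 + 0.44·π_3
Solving with the normalization constraint gives π = (0.3365, 0.3700, 0.2935).
So the stationary probability of Critical is 0.3700.

0.3700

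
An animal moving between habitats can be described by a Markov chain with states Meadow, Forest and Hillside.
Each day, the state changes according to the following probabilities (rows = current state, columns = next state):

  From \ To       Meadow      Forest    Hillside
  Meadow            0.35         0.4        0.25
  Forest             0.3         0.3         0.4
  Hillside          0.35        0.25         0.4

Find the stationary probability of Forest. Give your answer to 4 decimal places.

0.3159

Let the stationary distribution be π with π = πP and π_1 + π_2 + π_3 = 1.
π_1 = 0.35·π_1 + 0.3·π_2 + 0.35·π_3
π_2 = 0.4·π_1 + 0.3·π_2 + 0.25·π_3
Solving with the normalization constraint gives π = (0.3342, 0.3159, 0.3499).
So the stationary probability of Forest is 0.3159.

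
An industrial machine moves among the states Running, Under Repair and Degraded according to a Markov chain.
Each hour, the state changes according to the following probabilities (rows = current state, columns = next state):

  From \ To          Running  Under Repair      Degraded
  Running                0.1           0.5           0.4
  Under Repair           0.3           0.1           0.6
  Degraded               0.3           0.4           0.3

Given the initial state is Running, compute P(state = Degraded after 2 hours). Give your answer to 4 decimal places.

0.4600

Sum over the intermediate state after 1 hour:
P = P(Running→Running)·P(Running→Degraded) + P(Running→Under Repair)·P(Under Repair→Degraded) + P(Running→Degraded)·P(Degraded→Degraded)
  = 0.1×0.4 + 0.5×0.6 + 0.4×0.3
  = 0.0400 + 0.3000 + 0.1200 = 0.4600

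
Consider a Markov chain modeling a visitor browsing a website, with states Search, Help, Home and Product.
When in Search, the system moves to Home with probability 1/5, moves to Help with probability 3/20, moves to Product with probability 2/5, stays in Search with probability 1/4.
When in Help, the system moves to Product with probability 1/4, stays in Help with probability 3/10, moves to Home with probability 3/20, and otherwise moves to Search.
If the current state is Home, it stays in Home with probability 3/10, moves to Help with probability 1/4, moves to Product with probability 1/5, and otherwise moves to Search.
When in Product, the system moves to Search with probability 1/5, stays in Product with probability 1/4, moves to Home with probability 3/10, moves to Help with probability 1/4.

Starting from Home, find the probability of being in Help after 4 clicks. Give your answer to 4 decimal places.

0.2370

Propagate the distribution vector 4 clicks from Home.
After 0 clicks: (0.0000, 0.0000, 1.0000, 0.0000)
After 1 click: (0.2500, 0.2500, 0.3000, 0.2000)
After 2 clicks: (0.2525, 0.2375, 0.2375, 0.2725)
After 3 clicks: (0.2483, 0.2366, 0.2391, 0.2760)
After 4 clicks: (0.2480, 0.2370, 0.2397, 0.2753)
P(in Help after 4 clicks) = 0.2370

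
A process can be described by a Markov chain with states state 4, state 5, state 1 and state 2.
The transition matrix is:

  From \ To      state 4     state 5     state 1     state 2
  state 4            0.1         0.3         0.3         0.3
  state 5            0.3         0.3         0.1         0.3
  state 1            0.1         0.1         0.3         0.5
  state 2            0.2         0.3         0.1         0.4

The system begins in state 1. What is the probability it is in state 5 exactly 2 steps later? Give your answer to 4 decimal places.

Propagate the distribution vector 2 steps from state 1.
After 0 steps: (0.0000, 0.0000, 1.0000, 0.0000)
After 1 step: (0.1000, 0.1000, 0.3000, 0.5000)
After 2 steps: (0.1700, 0.2400, 0.1800, 0.4100)
P(in state 5 after 2 steps) = 0.2400

0.2400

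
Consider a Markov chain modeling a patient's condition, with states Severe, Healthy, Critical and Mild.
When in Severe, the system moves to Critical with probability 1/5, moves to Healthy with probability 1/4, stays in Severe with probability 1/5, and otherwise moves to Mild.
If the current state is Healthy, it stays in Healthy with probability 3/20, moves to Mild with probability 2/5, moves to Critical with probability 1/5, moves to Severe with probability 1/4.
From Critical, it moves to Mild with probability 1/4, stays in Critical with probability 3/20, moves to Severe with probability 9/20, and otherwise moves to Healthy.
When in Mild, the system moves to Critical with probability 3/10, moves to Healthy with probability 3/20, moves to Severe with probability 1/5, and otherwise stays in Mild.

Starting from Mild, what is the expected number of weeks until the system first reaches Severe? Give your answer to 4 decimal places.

3.7112

Let t(s) be the expected number of weeks to first reach Severe from state s, with t(Severe) = 0. Conditioning on the first week:
t(Healthy) = 1 + 0.15·t(Healthy) + 0.2·t(Critical) + 0.4·t(Mild)
t(Critical) = 1 + 0.15·t(Healthy) + 0.15·t(Critical) + 0.25·t(Mild)
t(Mild) = 1 + 0.15·t(Healthy) + 0.3·t(Critical) + 0.35·t(Mild)
Solving: t(Healthy) = 3.6063, t(Critical) = 2.9044, t(Mild) = 3.7112.
Expected weeks from Mild to Severe: 3.7112.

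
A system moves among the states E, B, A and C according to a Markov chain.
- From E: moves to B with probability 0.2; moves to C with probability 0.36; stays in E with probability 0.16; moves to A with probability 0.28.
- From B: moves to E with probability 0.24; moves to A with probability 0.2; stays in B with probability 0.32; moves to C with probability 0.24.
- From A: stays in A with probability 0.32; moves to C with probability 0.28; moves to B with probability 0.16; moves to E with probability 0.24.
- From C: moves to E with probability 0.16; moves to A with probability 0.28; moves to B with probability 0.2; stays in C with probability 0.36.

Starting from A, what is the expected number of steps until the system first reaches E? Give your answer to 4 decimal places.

Let t(s) be the expected number of steps to first reach E from state s, with t(E) = 0. Conditioning on the first step:
t(B) = 1 + 0.32·t(B) + 0.2·t(A) + 0.24·t(C)
t(A) = 1 + 0.16·t(B) + 0.32·t(A) + 0.28·t(C)
t(C) = 1 + 0.2·t(B) + 0.28·t(A) + 0.36·t(C)
Solving: t(B) = 4.6028, t(A) = 4.6218, t(C) = 5.0229.
Expected steps from A to E: 4.6218.

4.6218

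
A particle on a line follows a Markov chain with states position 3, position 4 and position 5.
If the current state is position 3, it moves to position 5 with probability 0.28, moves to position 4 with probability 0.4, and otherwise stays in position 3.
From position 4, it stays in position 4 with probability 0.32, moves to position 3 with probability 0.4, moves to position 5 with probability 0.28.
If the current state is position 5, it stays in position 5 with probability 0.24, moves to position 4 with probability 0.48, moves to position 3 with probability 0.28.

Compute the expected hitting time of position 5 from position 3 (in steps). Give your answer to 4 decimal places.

Let t(s) be the expected number of steps to first reach position 5 from state s, with t(position 5) = 0. Conditioning on the first step:
t(position 3) = 1 + 0.32·t(position 3) + 0.4·t(position 4)
t(position 4) = 1 + 0.4·t(position 3) + 0.32·t(position 4)
Solving: t(position 3) = 3.5714, t(position 4) = 3.5714.
Expected steps from position 3 to position 5: 3.5714.

3.5714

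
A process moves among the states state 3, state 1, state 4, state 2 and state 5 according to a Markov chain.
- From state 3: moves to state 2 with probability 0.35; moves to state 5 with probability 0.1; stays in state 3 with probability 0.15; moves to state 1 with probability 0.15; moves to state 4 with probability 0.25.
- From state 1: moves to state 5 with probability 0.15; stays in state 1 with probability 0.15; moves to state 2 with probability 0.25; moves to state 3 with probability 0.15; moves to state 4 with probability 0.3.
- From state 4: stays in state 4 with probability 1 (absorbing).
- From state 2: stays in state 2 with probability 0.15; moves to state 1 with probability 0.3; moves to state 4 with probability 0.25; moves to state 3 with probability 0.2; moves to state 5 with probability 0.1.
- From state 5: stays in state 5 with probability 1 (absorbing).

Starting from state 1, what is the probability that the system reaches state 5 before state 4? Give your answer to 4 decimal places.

Let h(s) be the probability of absorption at state 5 starting from transient state s. Then h(state 5) = 1 and h(state 4) = 0. By first-step analysis:
h(state 3) = 0.15·h(state 3) + 0.15·h(state 1) + 0.25·0 + 0.35·h(state 2) + 0.1·1
h(state 1) = 0.15·h(state 3) + 0.15·h(state 1) + 0.3·0 + 0.25·h(state 2) + 0.15·1
h(state 2) = 0.2·h(state 3) + 0.3·h(state 1) + 0.25·0 + 0.15·h(state 2) + 0.1·1
Solving: h(state 3) = 0.2968, h(state 1) = 0.3169, h(state 2) = 0.2993.
Starting from state 1, the probability is 0.3169.

0.3169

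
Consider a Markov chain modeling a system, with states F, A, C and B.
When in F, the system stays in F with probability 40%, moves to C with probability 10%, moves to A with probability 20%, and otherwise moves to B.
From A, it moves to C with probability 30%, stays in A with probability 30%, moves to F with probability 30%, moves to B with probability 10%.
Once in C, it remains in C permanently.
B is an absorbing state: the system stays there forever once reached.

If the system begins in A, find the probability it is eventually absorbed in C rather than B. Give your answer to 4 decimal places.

Let h(s) be the probability of absorption at C starting from transient state s. Then h(C) = 1 and h(B) = 0. By first-step analysis:
h(F) = 0.4·h(F) + 0.2·h(A) + 0.1·1 + 0.3·0
h(A) = 0.3·h(F) + 0.3·h(A) + 0.3·1 + 0.1·0
Solving: h(F) = 0.3611, h(A) = 0.5833.
Starting from A, the probability is 0.5833.

0.5833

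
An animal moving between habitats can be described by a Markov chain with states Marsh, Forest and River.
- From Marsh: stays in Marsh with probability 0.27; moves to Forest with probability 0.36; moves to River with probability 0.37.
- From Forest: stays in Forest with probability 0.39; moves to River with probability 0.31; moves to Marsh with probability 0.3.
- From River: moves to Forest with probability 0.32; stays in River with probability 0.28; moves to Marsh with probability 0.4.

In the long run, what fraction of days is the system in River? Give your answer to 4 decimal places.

Let the stationary distribution be π with π = πP and π_1 + π_2 + π_3 = 1.
π_1 = 0.27·π_1 + 0.3·π_2 + 0.4·π_3
π_2 = 0.36·π_1 + 0.39·π_2 + 0.32·π_3
Solving with the normalization constraint gives π = (0.3223, 0.3579, 0.3197).
So the stationary probability of River is 0.3197.

0.3197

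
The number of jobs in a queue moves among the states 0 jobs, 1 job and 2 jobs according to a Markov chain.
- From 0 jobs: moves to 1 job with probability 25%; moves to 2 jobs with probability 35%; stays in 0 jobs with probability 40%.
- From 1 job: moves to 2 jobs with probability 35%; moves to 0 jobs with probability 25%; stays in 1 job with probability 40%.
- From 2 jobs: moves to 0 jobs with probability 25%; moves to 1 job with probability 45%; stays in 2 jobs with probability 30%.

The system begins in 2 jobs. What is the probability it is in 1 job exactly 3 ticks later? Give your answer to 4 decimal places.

0.3736

Propagate the distribution vector 3 ticks from 2 jobs.
After 0 ticks: (0.0000, 0.0000, 1.0000)
After 1 tick: (0.2500, 0.4500, 0.3000)
After 2 ticks: (0.2875, 0.3775, 0.3350)
After 3 ticks: (0.2931, 0.3736, 0.3333)
P(in 1 job after 3 ticks) = 0.3736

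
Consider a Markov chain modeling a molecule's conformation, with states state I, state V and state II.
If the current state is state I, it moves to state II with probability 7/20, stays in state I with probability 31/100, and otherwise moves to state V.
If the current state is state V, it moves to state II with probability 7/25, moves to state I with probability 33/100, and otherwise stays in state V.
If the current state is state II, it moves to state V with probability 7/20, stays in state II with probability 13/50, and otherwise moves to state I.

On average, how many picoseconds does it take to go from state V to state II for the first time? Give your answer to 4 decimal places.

3.3042

Let t(s) be the expected number of picoseconds to first reach state II from state s, with t(state II) = 0. Conditioning on the first picosecond:
t(state I) = 1 + 0.31·t(state I) + 0.34·t(state V)
t(state V) = 1 + 0.33·t(state I) + 0.39·t(state V)
Solving: t(state I) = 3.0774, t(state V) = 3.3042.
Expected picoseconds from state V to state II: 3.3042.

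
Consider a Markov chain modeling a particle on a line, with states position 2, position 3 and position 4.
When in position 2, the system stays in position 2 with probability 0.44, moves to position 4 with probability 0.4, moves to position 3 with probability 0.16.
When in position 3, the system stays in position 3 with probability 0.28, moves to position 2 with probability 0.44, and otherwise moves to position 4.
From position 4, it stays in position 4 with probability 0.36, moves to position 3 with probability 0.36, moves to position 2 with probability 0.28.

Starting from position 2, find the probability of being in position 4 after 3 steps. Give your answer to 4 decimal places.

Propagate the distribution vector 3 steps from position 2.
After 0 steps: (1.0000, 0.0000, 0.0000)
After 1 step: (0.4400, 0.1600, 0.4000)
After 2 steps: (0.3760, 0.2592, 0.3648)
After 3 steps: (0.3816, 0.2641, 0.3543)
P(in position 4 after 3 steps) = 0.3543

0.3543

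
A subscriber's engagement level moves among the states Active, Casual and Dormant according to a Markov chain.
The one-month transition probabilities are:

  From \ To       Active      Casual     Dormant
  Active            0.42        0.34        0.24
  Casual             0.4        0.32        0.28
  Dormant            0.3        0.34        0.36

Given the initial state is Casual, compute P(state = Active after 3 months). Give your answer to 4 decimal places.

0.3790

Propagate the distribution vector 3 months from Casual.
After 0 months: (0.0000, 1.0000, 0.0000)
After 1 month: (0.4000, 0.3200, 0.2800)
After 2 months: (0.3800, 0.3336, 0.2864)
After 3 months: (0.3790, 0.3333, 0.2877)
P(in Active after 3 months) = 0.3790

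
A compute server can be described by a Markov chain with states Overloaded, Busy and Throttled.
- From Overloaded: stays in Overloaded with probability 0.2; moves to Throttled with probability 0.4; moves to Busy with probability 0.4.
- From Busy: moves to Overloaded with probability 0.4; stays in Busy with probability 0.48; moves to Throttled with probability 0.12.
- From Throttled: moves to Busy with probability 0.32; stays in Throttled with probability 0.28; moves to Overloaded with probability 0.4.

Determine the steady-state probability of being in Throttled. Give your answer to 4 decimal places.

0.2540

Let the stationary distribution be π with π = πP and π_1 + π_2 + π_3 = 1.
π_1 = 0.2·π_1 + 0.4·π_2 + 0.4·π_3
π_2 = 0.4·π_1 + 0.48·π_2 + 0.32·π_3
Solving with the normalization constraint gives π = (0.3333, 0.4127, 0.2540).
So the stationary probability of Throttled is 0.2540.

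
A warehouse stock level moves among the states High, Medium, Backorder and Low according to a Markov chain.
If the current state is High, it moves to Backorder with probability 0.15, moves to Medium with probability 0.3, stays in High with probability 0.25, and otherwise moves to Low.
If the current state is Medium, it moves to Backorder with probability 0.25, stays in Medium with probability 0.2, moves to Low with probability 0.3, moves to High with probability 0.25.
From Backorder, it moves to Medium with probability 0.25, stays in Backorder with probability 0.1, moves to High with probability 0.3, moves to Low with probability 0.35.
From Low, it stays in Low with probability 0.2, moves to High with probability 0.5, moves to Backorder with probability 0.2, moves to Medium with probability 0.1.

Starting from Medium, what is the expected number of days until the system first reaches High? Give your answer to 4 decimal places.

3.0233

Let t(s) be the expected number of days to first reach High from state s, with t(High) = 0. Conditioning on the first day:
t(Medium) = 1 + 0.2·t(Medium) + 0.25·t(Backorder) + 0.3·t(Low)
t(Backorder) = 1 + 0.25·t(Medium) + 0.1·t(Backorder) + 0.35·t(Low)
t(Low) = 1 + 0.1·t(Medium) + 0.2·t(Backorder) + 0.2·t(Low)
Solving: t(Medium) = 3.0233, t(Backorder) = 2.8623, t(Low) = 2.3435.
Expected days from Medium to High: 3.0233.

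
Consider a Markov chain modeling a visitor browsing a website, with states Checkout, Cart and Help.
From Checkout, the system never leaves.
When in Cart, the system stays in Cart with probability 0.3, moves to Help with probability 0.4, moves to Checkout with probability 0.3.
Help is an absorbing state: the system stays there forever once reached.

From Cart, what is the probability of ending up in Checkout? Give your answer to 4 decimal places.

0.4286

Let h(s) be the probability of absorption at Checkout starting from transient state s. Then h(Checkout) = 1 and h(Help) = 0. By first-step analysis:
h(Cart) = 0.3·1 + 0.3·h(Cart) + 0.4·0
Solving: h(Cart) = 0.4286.
Starting from Cart, the probability is 0.4286.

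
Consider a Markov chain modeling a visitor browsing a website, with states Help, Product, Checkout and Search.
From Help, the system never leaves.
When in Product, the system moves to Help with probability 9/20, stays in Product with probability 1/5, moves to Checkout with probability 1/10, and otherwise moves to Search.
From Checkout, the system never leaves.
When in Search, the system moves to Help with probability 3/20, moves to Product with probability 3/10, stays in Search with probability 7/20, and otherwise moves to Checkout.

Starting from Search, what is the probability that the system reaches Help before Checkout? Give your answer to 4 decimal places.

0.5730

Let h(s) be the probability of absorption at Help starting from transient state s. Then h(Help) = 1 and h(Checkout) = 0. By first-step analysis:
h(Product) = 0.45·1 + 0.2·h(Product) + 0.1·0 + 0.25·h(Search)
h(Search) = 0.15·1 + 0.3·h(Product) + 0.2·0 + 0.35·h(Search)
Solving: h(Product) = 0.7416, h(Search) = 0.5730.
Starting from Search, the probability is 0.5730.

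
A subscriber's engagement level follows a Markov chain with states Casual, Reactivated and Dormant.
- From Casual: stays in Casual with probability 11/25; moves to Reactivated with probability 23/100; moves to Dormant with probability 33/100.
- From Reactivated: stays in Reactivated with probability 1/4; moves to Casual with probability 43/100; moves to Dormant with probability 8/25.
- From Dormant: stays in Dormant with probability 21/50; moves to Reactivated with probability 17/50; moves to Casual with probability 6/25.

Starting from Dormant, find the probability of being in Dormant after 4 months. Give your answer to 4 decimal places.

Propagate the distribution vector 4 months from Dormant.
After 0 months: (0.0000, 0.0000, 1.0000)
After 1 month: (0.2400, 0.3400, 0.4200)
After 2 months: (0.3526, 0.2830, 0.3644)
After 3 months: (0.3643, 0.2757, 0.3600)
After 4 months: (0.3652, 0.2751, 0.3596)
P(in Dormant after 4 months) = 0.3596

0.3596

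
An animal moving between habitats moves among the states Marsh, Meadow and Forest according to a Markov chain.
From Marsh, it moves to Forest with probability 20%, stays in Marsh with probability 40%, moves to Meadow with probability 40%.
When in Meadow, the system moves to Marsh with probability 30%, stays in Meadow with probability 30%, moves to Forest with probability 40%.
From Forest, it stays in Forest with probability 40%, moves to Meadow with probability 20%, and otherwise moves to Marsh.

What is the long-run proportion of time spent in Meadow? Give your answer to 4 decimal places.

Let the stationary distribution be π with π = πP and π_1 + π_2 + π_3 = 1.
π_1 = 0.4·π_1 + 0.3·π_2 + 0.4·π_3
π_2 = 0.4·π_1 + 0.3·π_2 + 0.2·π_3
Solving with the normalization constraint gives π = (0.3696, 0.3043, 0.3261).
So the stationary probability of Meadow is 0.3043.

0.3043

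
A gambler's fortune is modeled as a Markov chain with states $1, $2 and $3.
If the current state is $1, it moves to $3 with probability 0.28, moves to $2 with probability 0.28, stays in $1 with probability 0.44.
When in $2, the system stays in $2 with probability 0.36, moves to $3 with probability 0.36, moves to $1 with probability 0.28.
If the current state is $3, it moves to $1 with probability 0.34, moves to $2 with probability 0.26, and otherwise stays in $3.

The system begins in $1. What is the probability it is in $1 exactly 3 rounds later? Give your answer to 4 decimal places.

Propagate the distribution vector 3 rounds from $1.
After 0 rounds: (1.0000, 0.0000, 0.0000)
After 1 round: (0.4400, 0.2800, 0.2800)
After 2 rounds: (0.3672, 0.2968, 0.3360)
After 3 rounds: (0.3589, 0.2970, 0.3441)
P(in $1 after 3 rounds) = 0.3589

0.3589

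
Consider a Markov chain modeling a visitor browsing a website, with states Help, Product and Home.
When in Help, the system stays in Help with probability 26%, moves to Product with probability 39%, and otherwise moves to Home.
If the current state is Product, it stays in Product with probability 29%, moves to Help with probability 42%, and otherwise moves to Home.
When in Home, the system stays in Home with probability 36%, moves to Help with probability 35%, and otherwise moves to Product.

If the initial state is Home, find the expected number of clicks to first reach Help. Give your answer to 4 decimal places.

2.7005

Let t(s) be the expected number of clicks to first reach Help from state s, with t(Help) = 0. Conditioning on the first click:
t(Product) = 1 + 0.29·t(Product) + 0.29·t(Home)
t(Home) = 1 + 0.29·t(Product) + 0.36·t(Home)
Solving: t(Product) = 2.5115, t(Home) = 2.7005.
Expected clicks from Home to Help: 2.7005.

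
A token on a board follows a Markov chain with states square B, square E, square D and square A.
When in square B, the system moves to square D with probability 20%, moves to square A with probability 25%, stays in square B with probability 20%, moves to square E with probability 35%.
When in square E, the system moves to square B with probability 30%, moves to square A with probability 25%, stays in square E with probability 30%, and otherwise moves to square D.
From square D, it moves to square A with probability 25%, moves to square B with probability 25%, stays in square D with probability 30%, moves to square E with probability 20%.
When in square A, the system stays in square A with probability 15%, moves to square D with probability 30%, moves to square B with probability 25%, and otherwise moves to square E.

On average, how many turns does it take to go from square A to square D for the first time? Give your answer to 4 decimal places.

Let t(s) be the expected number of turns to first reach square D from state s, with t(square D) = 0. Conditioning on the first turn:
t(square B) = 1 + 0.2·t(square B) + 0.35·t(square E) + 0.25·t(square A)
t(square E) = 1 + 0.3·t(square B) + 0.3·t(square E) + 0.25·t(square A)
t(square A) = 1 + 0.25·t(square B) + 0.3·t(square E) + 0.15·t(square A)
Solving: t(square B) = 4.8402, t(square E) = 5.0707, t(square A) = 4.3897.
Expected turns from square A to square D: 4.3897.

4.3897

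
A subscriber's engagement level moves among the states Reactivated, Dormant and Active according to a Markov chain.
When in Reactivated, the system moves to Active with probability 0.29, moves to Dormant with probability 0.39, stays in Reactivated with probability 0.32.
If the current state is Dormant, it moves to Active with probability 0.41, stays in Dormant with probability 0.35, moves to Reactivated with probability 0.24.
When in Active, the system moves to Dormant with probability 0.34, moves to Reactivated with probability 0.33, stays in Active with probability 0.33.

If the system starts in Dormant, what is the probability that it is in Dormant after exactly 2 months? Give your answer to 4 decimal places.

0.3555

Sum over the intermediate state after 1 month:
P = P(Dormant→Reactivated)·P(Reactivated→Dormant) + P(Dormant→Dormant)·P(Dormant→Dormant) + P(Dormant→Active)·P(Active→Dormant)
  = 0.24×0.39 + 0.35×0.35 + 0.41×0.34
  = 0.0936 + 0.1225 + 0.1394 = 0.3555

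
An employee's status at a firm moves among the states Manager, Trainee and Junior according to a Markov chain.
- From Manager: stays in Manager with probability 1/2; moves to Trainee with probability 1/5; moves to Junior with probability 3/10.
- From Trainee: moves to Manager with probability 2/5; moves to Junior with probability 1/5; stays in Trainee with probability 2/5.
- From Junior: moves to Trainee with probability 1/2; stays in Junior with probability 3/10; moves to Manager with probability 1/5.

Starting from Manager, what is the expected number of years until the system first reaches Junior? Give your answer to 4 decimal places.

Let t(s) be the expected number of years to first reach Junior from state s, with t(Junior) = 0. Conditioning on the first year:
t(Manager) = 1 + 0.5·t(Manager) + 0.2·t(Trainee)
t(Trainee) = 1 + 0.4·t(Manager) + 0.4·t(Trainee)
Solving: t(Manager) = 3.6364, t(Trainee) = 4.0909.
Expected years from Manager to Junior: 3.6364.

3.6364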